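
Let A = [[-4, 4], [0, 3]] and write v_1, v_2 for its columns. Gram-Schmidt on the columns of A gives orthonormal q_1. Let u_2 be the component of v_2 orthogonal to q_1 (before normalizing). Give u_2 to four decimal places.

q_1 = v_1/‖v_1‖ = (-4, 0)/4.0000 = (-1.0000, 0.0000).
r_{12} = q_1·v_2 = -4.0000.
u_2 = v_2 + 4.0000·q_1 = (0.0000, 3.0000).

u_2 = (0.0000, 3.0000)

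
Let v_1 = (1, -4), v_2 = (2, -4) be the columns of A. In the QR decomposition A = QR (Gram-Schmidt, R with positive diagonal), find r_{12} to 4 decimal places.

r_{12} = 4.3656

v_1 = (1, -4); ‖v_1‖ = 4.1231, so e_1 = (0.2425, -0.9701).
r_{12} = e_1·v_2 = 4.3656.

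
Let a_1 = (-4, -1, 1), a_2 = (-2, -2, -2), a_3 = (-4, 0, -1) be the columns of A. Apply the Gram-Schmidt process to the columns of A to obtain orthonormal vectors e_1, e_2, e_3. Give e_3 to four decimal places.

e_3 = (-0.3244, 0.8111, -0.4867)

e_1 = a_1/‖a_1‖ = (-4, -1, 1)/4.2426 = (-0.9428, -0.2357, 0.2357).
r_{12} = e_1·a_2 = 1.8856.
u_2 = a_2 − 1.8856·e_1 = (-0.2222, -1.5556, -2.4444).
‖u_2‖ = 2.9059, so e_2 = (-0.0765, -0.5353, -0.8412).
r_{13} = e_1·a_3 = 3.5355; r_{23} = e_2·a_3 = 1.1471.
u_3 = a_3 − 3.5355·e_1 − 1.1471·e_2 = (-0.5789, 1.4474, -0.8684).
‖u_3‖ = 1.7844, so e_3 = (-0.3244, 0.8111, -0.4867).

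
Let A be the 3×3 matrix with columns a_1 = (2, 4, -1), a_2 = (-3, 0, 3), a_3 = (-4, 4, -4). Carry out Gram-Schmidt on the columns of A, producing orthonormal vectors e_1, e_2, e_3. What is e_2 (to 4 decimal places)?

e_1 = a_1/‖a_1‖ = (2, 4, -1)/4.5826 = (0.4364, 0.8729, -0.2182).
r_{12} = e_1·a_2 = -1.9640.
u_2 = a_2 + 1.9640·e_1 = (-2.1429, 1.7143, 2.5714).
‖u_2‖ = 3.7607, so e_2 = (-0.5698, 0.4558, 0.6838).

e_2 = (-0.5698, 0.4558, 0.6838)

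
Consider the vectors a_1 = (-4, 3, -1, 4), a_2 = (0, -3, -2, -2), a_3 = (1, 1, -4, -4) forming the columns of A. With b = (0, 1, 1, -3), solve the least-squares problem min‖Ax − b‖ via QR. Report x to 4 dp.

x = (-0.2998, -0.4529, 0.3232)

a_1 = (-4, 3, -1, 4); ‖a_1‖ = 6.4807, so e_1 = (-0.6172, 0.4629, -0.1543, 0.6172).
e_1·a_2 = (-0.6172)·0 + 0.4629·(-3) + (-0.1543)·(-2) + 0.6172·(-2) = -2.3146.
u_2 = a_2 + 2.3146·e_1 = (-1.4286, -1.9286, -2.3571, -0.5714).
‖u_2‖ = 3.4122, so e_2 = (-0.4187, -0.5652, -0.6908, -0.1675).
e_1·a_3 = (-0.6172)·1 + 0.4629·1 + (-0.1543)·(-4) + 0.6172·(-4) = -2.0059; e_2·a_3 = (-0.4187)·1 + (-0.5652)·1 + (-0.6908)·(-4) + (-0.1675)·(-4) = 2.4492.
u_3 = a_3 + 2.0059·e_1 − 2.4492·e_2 = (0.7873, 3.3129, -2.6176, -2.3517).
‖u_3‖ = 4.8967, so e_3 = (0.1608, 0.6766, -0.5346, -0.4803).
Qᵀb = (-1.5430, -0.7536, 1.5828).
Back-substitute: x_3 = 1.5828/4.8967 = 0.3232.
x_2 = (-0.7536 − 2.4492·0.3232)/3.4122 = -0.4529.
x_1 = (-1.5430 + 2.3146·(-0.4529) + 2.0059·0.3232)/6.4807 = -0.2998.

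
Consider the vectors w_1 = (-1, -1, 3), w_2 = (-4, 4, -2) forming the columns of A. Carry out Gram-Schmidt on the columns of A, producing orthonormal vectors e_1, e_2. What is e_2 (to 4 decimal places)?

e_1 = w_1/‖w_1‖ = (-1, -1, 3)/3.3166 = (-0.3015, -0.3015, 0.9045).
r_{12} = e_1·w_2 = -1.8091.
u_2 = w_2 + 1.8091·e_1 = (-4.5455, 3.4545, -0.3636).
‖u_2‖ = 5.7208, so e_2 = (-0.7946, 0.6039, -0.0636).

e_2 = (-0.7946, 0.6039, -0.0636)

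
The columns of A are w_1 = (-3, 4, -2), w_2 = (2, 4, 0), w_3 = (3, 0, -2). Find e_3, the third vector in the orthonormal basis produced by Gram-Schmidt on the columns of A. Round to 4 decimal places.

e_3 = (0.3651, -0.1826, -0.9129)

e_1 = w_1/‖w_1‖ = (-3, 4, -2)/5.3852 = (-0.5571, 0.7428, -0.3714).
r_{12} = e_1·w_2 = 1.8570.
u_2 = w_2 − 1.8570·e_1 = (3.0345, 2.6207, 0.6897).
‖u_2‖ = 4.0684, so e_2 = (0.7459, 0.6442, 0.1695).
r_{13} = e_1·w_3 = -0.9285; r_{23} = e_2·w_3 = 1.8986.
u_3 = w_3 + 0.9285·e_1 − 1.8986·e_2 = (1.0667, -0.5333, -2.6667).
‖u_3‖ = 2.9212, so e_3 = (0.3651, -0.1826, -0.9129).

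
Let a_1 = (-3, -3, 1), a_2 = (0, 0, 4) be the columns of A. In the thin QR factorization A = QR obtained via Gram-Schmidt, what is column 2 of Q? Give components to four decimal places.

e_1 = a_1/‖a_1‖ = (-3, -3, 1)/4.3589 = (-0.6882, -0.6882, 0.2294).
r_{12} = e_1·a_2 = 0.9177.
u_2 = a_2 − 0.9177·e_1 = (0.6316, 0.6316, 3.7895).
‖u_2‖ = 3.8933, so e_2 = (0.1622, 0.1622, 0.9733).

e_2 = (0.1622, 0.1622, 0.9733)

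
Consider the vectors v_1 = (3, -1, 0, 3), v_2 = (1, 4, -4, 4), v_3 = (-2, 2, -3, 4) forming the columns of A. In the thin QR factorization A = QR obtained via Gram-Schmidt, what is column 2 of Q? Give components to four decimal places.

e_2 = (-0.1129, 0.7013, -0.6126, 0.3466)

e_1 = v_1/‖v_1‖ = (3, -1, 0, 3)/4.3589 = (0.6882, -0.2294, 0.0000, 0.6882).
r_{12} = e_1·v_2 = 2.5236.
u_2 = v_2 − 2.5236·e_1 = (-0.7368, 4.5789, -4.0000, 2.2632).
‖u_2‖ = 6.5293, so e_2 = (-0.1129, 0.7013, -0.6126, 0.3466).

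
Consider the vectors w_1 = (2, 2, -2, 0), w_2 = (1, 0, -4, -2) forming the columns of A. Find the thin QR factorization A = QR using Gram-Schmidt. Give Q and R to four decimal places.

q_1 = w_1/‖w_1‖ = (2, 2, -2, 0)/3.4641 = (0.5774, 0.5774, -0.5774, 0.0000).
r_{12} = q_1·w_2 = 2.8868.
u_2 = w_2 − 2.8868·q_1 = (-0.6667, -1.6667, -2.3333, -2.0000).
‖u_2‖ = 3.5590, so q_2 = (-0.1873, -0.4683, -0.6556, -0.5620).

Q = [[0.5774, -0.1873], [0.5774, -0.4683], [-0.5774, -0.6556], [0.0000, -0.5620]], R = [[3.4641, 2.8868], [0.0000, 3.5590]]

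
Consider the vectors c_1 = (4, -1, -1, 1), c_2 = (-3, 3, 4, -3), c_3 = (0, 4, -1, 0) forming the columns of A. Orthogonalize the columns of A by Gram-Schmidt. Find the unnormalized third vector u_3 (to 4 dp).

e_1 = c_1/‖c_1‖ = (4, -1, -1, 1)/4.3589 = (0.9177, -0.2294, -0.2294, 0.2294).
r_{12} = e_1·c_2 = -5.0471.
u_2 = c_2 + 5.0471·e_1 = (1.6316, 1.8421, 2.8421, -1.8421).
‖u_2‖ = 4.1864, so e_2 = (0.3897, 0.4400, 0.6789, -0.4400).
r_{13} = e_1·c_3 = -0.6882; r_{23} = e_2·c_3 = 1.0812.
u_3 = c_3 + 0.6882·e_1 − 1.0812·e_2 = (0.2102, 3.3664, -1.8919, 0.6336).

u_3 = (0.2102, 3.3664, -1.8919, 0.6336)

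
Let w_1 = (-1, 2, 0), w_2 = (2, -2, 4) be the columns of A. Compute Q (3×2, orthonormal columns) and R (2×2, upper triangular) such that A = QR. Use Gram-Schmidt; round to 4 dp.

Q = [[-0.4472, 0.1952], [0.8944, 0.0976], [0.0000, 0.9759]], R = [[2.2361, -2.6833], [0.0000, 4.0988]]

w_1 = (-1, 2, 0); ‖w_1‖ = 2.2361, so q_1 = (-0.4472, 0.8944, 0.0000).
q_1·w_2 = (-0.4472)·2 + 0.8944·(-2) + 0.0000·4 = -2.6833.
u_2 = w_2 + 2.6833·q_1 = (0.8000, 0.4000, 4.0000).
‖u_2‖ = 4.0988, so q_2 = (0.1952, 0.0976, 0.9759).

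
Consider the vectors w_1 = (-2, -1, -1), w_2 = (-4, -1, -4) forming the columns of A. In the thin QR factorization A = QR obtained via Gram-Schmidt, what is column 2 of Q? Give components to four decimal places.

w_1 = (-2, -1, -1); ‖w_1‖ = 2.4495, so q_1 = (-0.8165, -0.4082, -0.4082).
q_1·w_2 = (-0.8165)·(-4) + (-0.4082)·(-1) + (-0.4082)·(-4) = 5.3072.
u_2 = w_2 − 5.3072·q_1 = (0.3333, 1.1667, -1.8333).
‖u_2‖ = 2.1985, so q_2 = (0.1516, 0.5307, -0.8339).

q_2 = (0.1516, 0.5307, -0.8339)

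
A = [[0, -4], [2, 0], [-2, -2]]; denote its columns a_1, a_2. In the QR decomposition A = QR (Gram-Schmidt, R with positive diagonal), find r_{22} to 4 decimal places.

r_{22} = 4.2426

a_1 = (0, 2, -2); ‖a_1‖ = 2.8284, so q_1 = (0.0000, 0.7071, -0.7071).
q_1·a_2 = 0.0000·(-4) + 0.7071·0 + (-0.7071)·(-2) = 1.4142.
u_2 = a_2 − 1.4142·q_1 = (-4.0000, -1.0000, -1.0000).
r_{22} = ‖u_2‖ = 4.2426.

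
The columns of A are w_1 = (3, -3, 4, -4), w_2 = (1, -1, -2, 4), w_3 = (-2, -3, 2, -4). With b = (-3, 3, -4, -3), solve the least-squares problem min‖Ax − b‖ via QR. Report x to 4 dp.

x = (-0.9103, -1.0541, 0.1682)

w_1 = (3, -3, 4, -4); ‖w_1‖ = 7.0711, so e_1 = (0.4243, -0.4243, 0.5657, -0.5657).
e_1·w_2 = 0.4243·1 + (-0.4243)·(-1) + 0.5657·(-2) + (-0.5657)·4 = -2.5456.
u_2 = w_2 + 2.5456·e_1 = (2.0800, -2.0800, -0.5600, 2.5600).
‖u_2‖ = 3.9395, so e_2 = (0.5280, -0.5280, -0.1421, 0.6498).
e_1·w_3 = 0.4243·(-2) + (-0.4243)·(-3) + 0.5657·2 + (-0.5657)·(-4) = 3.8184; e_2·w_3 = 0.5280·(-2) + (-0.5280)·(-3) + (-0.1421)·2 + 0.6498·(-4) = -2.3556.
u_3 = w_3 − 3.8184·e_1 + 2.3556·e_2 = (-2.3763, -2.6237, -0.4948, -0.3093).
‖u_3‖ = 3.5876, so e_3 = (-0.6624, -0.7313, -0.1379, -0.0862).
Qᵀb = (-3.1113, -4.5488, 0.6034).
Back-substitute: x_3 = 0.6034/3.5876 = 0.1682.
x_2 = (-4.5488 + 2.3556·0.1682)/3.9395 = -1.0541.
x_1 = (-3.1113 + 2.5456·(-1.0541) − 3.8184·0.1682)/7.0711 = -0.9103.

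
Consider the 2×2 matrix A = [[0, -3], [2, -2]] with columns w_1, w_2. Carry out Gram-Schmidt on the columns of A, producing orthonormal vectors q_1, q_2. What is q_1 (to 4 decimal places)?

q_1 = (0.0000, 1.0000)

q_1 = w_1/‖w_1‖ = (0, 2)/2.0000 = (0.0000, 1.0000).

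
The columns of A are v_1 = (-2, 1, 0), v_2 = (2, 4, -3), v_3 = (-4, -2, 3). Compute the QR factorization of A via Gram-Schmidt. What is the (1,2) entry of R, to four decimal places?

r_{12} = 0.0000

v_1 = (-2, 1, 0); ‖v_1‖ = 2.2361, so q_1 = (-0.8944, 0.4472, 0.0000).
r_{12} = q_1·v_2 = 0.0000.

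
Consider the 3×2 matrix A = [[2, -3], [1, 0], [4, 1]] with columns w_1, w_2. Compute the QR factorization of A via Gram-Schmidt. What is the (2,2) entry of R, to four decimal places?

r_{22} = 3.1320

e_1 = w_1/‖w_1‖ = (2, 1, 4)/4.5826 = (0.4364, 0.2182, 0.8729).
r_{12} = e_1·w_2 = -0.4364.
u_2 = w_2 + 0.4364·e_1 = (-2.8095, 0.0952, 1.3810).
r_{22} = ‖u_2‖ = 3.1320.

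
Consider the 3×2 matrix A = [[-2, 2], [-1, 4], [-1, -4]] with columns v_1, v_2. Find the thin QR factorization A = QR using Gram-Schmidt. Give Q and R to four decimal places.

q_1 = v_1/‖v_1‖ = (-2, -1, -1)/2.4495 = (-0.8165, -0.4082, -0.4082).
r_{12} = q_1·v_2 = -1.6330.
u_2 = v_2 + 1.6330·q_1 = (0.6667, 3.3333, -4.6667).
‖u_2‖ = 5.7735, so q_2 = (0.1155, 0.5774, -0.8083).

Q = [[-0.8165, 0.1155], [-0.4082, 0.5774], [-0.4082, -0.8083]], R = [[2.4495, -1.6330], [0.0000, 5.7735]]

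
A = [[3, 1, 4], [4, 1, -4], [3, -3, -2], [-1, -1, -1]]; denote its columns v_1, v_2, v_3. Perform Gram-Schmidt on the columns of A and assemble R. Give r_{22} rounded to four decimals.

e_1 = v_1/‖v_1‖ = (3, 4, 3, -1)/5.9161 = (0.5071, 0.6761, 0.5071, -0.1690).
r_{12} = e_1·v_2 = -0.1690.
u_2 = v_2 + 0.1690·e_1 = (1.0857, 1.1143, -2.9143, -1.0286).
r_{22} = ‖u_2‖ = 3.4600.

r_{22} = 3.4600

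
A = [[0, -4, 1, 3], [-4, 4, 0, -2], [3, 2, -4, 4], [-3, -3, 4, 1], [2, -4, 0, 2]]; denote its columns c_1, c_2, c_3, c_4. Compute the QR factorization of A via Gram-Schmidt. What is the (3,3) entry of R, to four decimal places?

q_1 = c_1/‖c_1‖ = (0, -4, 3, -3, 2)/6.1644 = (0.0000, -0.6489, 0.4867, -0.4867, 0.3244).
r_{12} = q_1·c_2 = -1.4600.
u_2 = c_2 + 1.4600·q_1 = (-4.0000, 3.0526, 2.7105, -3.7105, -3.5263).
‖u_2‖ = 7.6726, so q_2 = (-0.5213, 0.3979, 0.3533, -0.4836, -0.4596).
r_{13} = q_1·c_3 = -3.8933; r_{23} = q_2·c_3 = -3.8689.
u_3 = c_3 + 3.8933·q_1 + 3.8689·q_2 = (-1.0170, -0.9870, -0.7385, 0.2342, -0.5150).
r_{33} = ‖u_3‖ = 1.6953.

r_{33} = 1.6953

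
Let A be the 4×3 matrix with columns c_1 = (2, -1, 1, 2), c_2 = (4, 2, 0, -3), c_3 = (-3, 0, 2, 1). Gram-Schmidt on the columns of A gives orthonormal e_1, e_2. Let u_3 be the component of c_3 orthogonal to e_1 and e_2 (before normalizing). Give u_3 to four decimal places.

c_1 = (2, -1, 1, 2); ‖c_1‖ = 3.1623, so e_1 = (0.6325, -0.3162, 0.3162, 0.6325).
e_1·c_2 = 0.6325·4 + (-0.3162)·2 + 0.3162·0 + 0.6325·(-3) = 0.0000.
u_2 = c_2 + 0.0000·e_1 = (4.0000, 2.0000, 0.0000, -3.0000).
‖u_2‖ = 5.3852, so e_2 = (0.7428, 0.3714, 0.0000, -0.5571).
e_1·c_3 = 0.6325·(-3) + (-0.3162)·0 + 0.3162·2 + 0.6325·1 = -0.6325; e_2·c_3 = 0.7428·(-3) + 0.3714·0 + 0.0000·2 + (-0.5571)·1 = -2.7854.
u_3 = c_3 + 0.6325·e_1 + 2.7854·e_2 = (-0.5310, 0.8345, 2.2000, -0.1517).

u_3 = (-0.5310, 0.8345, 2.2000, -0.1517)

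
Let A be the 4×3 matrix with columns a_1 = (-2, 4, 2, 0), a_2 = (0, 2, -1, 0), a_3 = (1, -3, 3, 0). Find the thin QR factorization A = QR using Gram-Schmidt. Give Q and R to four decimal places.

Q = [[-0.4082, 0.2673, 0.8729], [0.8165, 0.5345, 0.2182], [0.4082, -0.8018, 0.4364], [0.0000, 0.0000, 0.0000]], R = [[4.8990, 1.2247, -1.6330], [0.0000, 1.8708, -3.7417], [0.0000, 0.0000, 1.5275]]

e_1 = a_1/‖a_1‖ = (-2, 4, 2, 0)/4.8990 = (-0.4082, 0.8165, 0.4082, 0.0000).
r_{12} = e_1·a_2 = 1.2247.
u_2 = a_2 − 1.2247·e_1 = (0.5000, 1.0000, -1.5000, 0.0000).
‖u_2‖ = 1.8708, so e_2 = (0.2673, 0.5345, -0.8018, 0.0000).
r_{13} = e_1·a_3 = -1.6330; r_{23} = e_2·a_3 = -3.7417.
u_3 = a_3 + 1.6330·e_1 + 3.7417·e_2 = (1.3333, 0.3333, 0.6667, 0.0000).
‖u_3‖ = 1.5275, so e_3 = (0.8729, 0.2182, 0.4364, 0.0000).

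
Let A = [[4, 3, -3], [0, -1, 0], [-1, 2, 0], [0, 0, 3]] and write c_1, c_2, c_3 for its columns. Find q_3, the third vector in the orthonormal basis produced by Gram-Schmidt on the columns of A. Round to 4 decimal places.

q_3 = (-0.0072, -0.0794, -0.0289, 0.9964)

c_1 = (4, 0, -1, 0); ‖c_1‖ = 4.1231, so q_1 = (0.9701, 0.0000, -0.2425, 0.0000).
q_1·c_2 = 0.9701·3 + 0.0000·(-1) + (-0.2425)·2 + 0.0000·0 = 2.4254.
u_2 = c_2 − 2.4254·q_1 = (0.6471, -1.0000, 2.5882, 0.0000).
‖u_2‖ = 2.8491, so q_2 = (0.2271, -0.3510, 0.9084, 0.0000).
q_1·c_3 = 0.9701·(-3) + 0.0000·0 + (-0.2425)·0 + 0.0000·3 = -2.9104; q_2·c_3 = 0.2271·(-3) + (-0.3510)·0 + 0.9084·0 + 0.0000·3 = -0.6813.
u_3 = c_3 + 2.9104·q_1 + 0.6813·q_2 = (-0.0217, -0.2391, -0.0870, 3.0000).
‖u_3‖ = 3.0108, so q_3 = (-0.0072, -0.0794, -0.0289, 0.9964).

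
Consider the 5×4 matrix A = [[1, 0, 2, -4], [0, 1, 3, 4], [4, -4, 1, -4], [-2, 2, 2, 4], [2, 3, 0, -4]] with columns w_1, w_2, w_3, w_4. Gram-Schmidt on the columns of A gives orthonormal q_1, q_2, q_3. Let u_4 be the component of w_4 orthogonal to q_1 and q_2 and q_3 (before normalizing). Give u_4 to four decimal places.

u_4 = (-3.6943, 2.2670, 0.7422, -0.0774, 0.2854)

w_1 = (1, 0, 4, -2, 2); ‖w_1‖ = 5.0000, so q_1 = (0.2000, 0.0000, 0.8000, -0.4000, 0.4000).
q_1·w_2 = 0.2000·0 + 0.0000·1 + 0.8000·(-4) + (-0.4000)·2 + 0.4000·3 = -2.8000.
u_2 = w_2 + 2.8000·q_1 = (0.5600, 1.0000, -1.7600, 0.8800, 4.1200).
‖u_2‖ = 4.7074, so q_2 = (0.1190, 0.2124, -0.3739, 0.1869, 0.8752).
q_1·w_3 = 0.2000·2 + 0.0000·3 + 0.8000·1 + (-0.4000)·2 + 0.4000·0 = 0.4000; q_2·w_3 = 0.1190·2 + 0.2124·3 + (-0.3739)·1 + 0.1869·2 + 0.8752·0 = 0.8752.
u_3 = w_3 − 0.4000·q_1 − 0.8752·q_2 = (1.8159, 2.8141, 1.0072, 1.9964, -0.9260).
‖u_3‖ = 4.1321, so q_3 = (0.4395, 0.6810, 0.2438, 0.4831, -0.2241).
q_1·w_4 = 0.2000·(-4) + 0.0000·4 + 0.8000·(-4) + (-0.4000)·4 + 0.4000·(-4) = -7.2000; q_2·w_4 = 0.1190·(-4) + 0.2124·4 + (-0.3739)·(-4) + 0.1869·4 + 0.8752·(-4) = -0.8837; q_3·w_4 = 0.4395·(-4) + 0.6810·4 + 0.2438·(-4) + 0.4831·4 + (-0.2241)·(-4) = 2.8202.
u_4 = w_4 + 7.2000·q_1 + 0.8837·q_2 − 2.8202·q_3 = (-3.6943, 2.2670, 0.7422, -0.0774, 0.2854).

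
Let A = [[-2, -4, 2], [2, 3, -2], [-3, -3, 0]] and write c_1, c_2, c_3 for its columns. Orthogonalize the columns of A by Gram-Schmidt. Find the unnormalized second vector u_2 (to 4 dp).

u_2 = (-1.2941, 0.2941, 1.0588)

c_1 = (-2, 2, -3); ‖c_1‖ = 4.1231, so e_1 = (-0.4851, 0.4851, -0.7276).
e_1·c_2 = (-0.4851)·(-4) + 0.4851·3 + (-0.7276)·(-3) = 5.5783.
u_2 = c_2 − 5.5783·e_1 = (-1.2941, 0.2941, 1.0588).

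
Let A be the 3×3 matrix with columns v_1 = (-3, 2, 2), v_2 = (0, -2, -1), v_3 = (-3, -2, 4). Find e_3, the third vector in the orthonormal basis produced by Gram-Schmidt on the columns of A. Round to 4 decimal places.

e_3 = (0.2857, -0.4286, 0.8571)

e_1 = v_1/‖v_1‖ = (-3, 2, 2)/4.1231 = (-0.7276, 0.4851, 0.4851).
r_{12} = e_1·v_2 = -1.4552.
u_2 = v_2 + 1.4552·e_1 = (-1.0588, -1.2941, -0.2941).
‖u_2‖ = 1.6977, so e_2 = (-0.6237, -0.7623, -0.1732).
r_{13} = e_1·v_3 = 3.1530; r_{23} = e_2·v_3 = 2.7025.
u_3 = v_3 − 3.1530·e_1 − 2.7025·e_2 = (0.9796, -1.4694, 2.9388).
‖u_3‖ = 3.4286, so e_3 = (0.2857, -0.4286, 0.8571).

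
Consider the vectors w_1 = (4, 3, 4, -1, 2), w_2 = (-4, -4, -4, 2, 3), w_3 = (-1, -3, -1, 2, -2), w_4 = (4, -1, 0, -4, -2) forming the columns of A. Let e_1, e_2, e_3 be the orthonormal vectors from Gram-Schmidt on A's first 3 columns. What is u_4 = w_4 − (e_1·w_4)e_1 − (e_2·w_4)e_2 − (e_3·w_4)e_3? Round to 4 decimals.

u_4 = (2.5276, -2.5449, -1.4724, -3.1656, 0.1241)

e_1 = w_1/‖w_1‖ = (4, 3, 4, -1, 2)/6.7823 = (0.5898, 0.4423, 0.5898, -0.1474, 0.2949).
r_{12} = e_1·w_2 = -5.8977.
u_2 = w_2 + 5.8977·e_1 = (-0.5217, -1.3913, -0.5217, 1.1304, 4.7391).
‖u_2‖ = 5.1203, so e_2 = (-0.1019, -0.2717, -0.1019, 0.2208, 0.9256).
r_{13} = e_1·w_3 = -3.3912; r_{23} = e_2·w_3 = -0.3906.
u_3 = w_3 + 3.3912·e_1 + 0.3906·e_2 = (0.9602, -1.6061, 0.9602, 1.5862, -0.6385).
‖u_3‖ = 2.7106, so e_3 = (0.3542, -0.5925, 0.3542, 0.5852, -0.2355).
r_{14} = e_1·w_4 = 1.9167; r_{24} = e_2·w_4 = -2.8701; r_{34} = e_3·w_4 = 0.1398.
u_4 = w_4 − 1.9167·e_1 + 2.8701·e_2 − 0.1398·e_3 = (2.5276, -2.5449, -1.4724, -3.1656, 0.1241).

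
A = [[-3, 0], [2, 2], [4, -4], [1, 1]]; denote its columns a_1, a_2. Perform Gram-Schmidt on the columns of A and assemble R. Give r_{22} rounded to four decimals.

r_{22} = 4.1191

e_1 = a_1/‖a_1‖ = (-3, 2, 4, 1)/5.4772 = (-0.5477, 0.3651, 0.7303, 0.1826).
r_{12} = e_1·a_2 = -2.0083.
u_2 = a_2 + 2.0083·e_1 = (-1.1000, 2.7333, -2.5333, 1.3667).
r_{22} = ‖u_2‖ = 4.1191.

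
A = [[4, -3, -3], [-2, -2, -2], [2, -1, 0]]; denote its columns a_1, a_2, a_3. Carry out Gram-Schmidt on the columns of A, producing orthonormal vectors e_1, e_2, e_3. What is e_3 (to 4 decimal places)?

a_1 = (4, -2, 2); ‖a_1‖ = 4.8990, so e_1 = (0.8165, -0.4082, 0.4082).
e_1·a_2 = 0.8165·(-3) + (-0.4082)·(-2) + 0.4082·(-1) = -2.0412.
u_2 = a_2 + 2.0412·e_1 = (-1.3333, -2.8333, -0.1667).
‖u_2‖ = 3.1358, so e_2 = (-0.4252, -0.9035, -0.0531).
e_1·a_3 = 0.8165·(-3) + (-0.4082)·(-2) + 0.4082·0 = -1.6330; e_2·a_3 = (-0.4252)·(-3) + (-0.9035)·(-2) + (-0.0531)·0 = 3.0827.
u_3 = a_3 + 1.6330·e_1 − 3.0827·e_2 = (-0.3559, 0.1186, 0.8305).
‖u_3‖ = 0.9113, so e_3 = (-0.3906, 0.1302, 0.9113).

e_3 = (-0.3906, 0.1302, 0.9113)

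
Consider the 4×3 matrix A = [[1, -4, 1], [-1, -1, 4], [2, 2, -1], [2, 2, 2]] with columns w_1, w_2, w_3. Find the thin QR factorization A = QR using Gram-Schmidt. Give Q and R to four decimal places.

Q = [[0.3162, -0.9487, 0.0000], [-0.3162, -0.1054, 0.8332], [0.6325, 0.2108, -0.1225], [0.6325, 0.2108, 0.5392]], R = [[3.1623, 1.5811, -0.3162], [0.0000, 4.7434, -1.1595], [0.0000, 0.0000, 4.5338]]

w_1 = (1, -1, 2, 2); ‖w_1‖ = 3.1623, so e_1 = (0.3162, -0.3162, 0.6325, 0.6325).
e_1·w_2 = 0.3162·(-4) + (-0.3162)·(-1) + 0.6325·2 + 0.6325·2 = 1.5811.
u_2 = w_2 − 1.5811·e_1 = (-4.5000, -0.5000, 1.0000, 1.0000).
‖u_2‖ = 4.7434, so e_2 = (-0.9487, -0.1054, 0.2108, 0.2108).
e_1·w_3 = 0.3162·1 + (-0.3162)·4 + 0.6325·(-1) + 0.6325·2 = -0.3162; e_2·w_3 = (-0.9487)·1 + (-0.1054)·4 + 0.2108·(-1) + 0.2108·2 = -1.1595.
u_3 = w_3 + 0.3162·e_1 + 1.1595·e_2 = (0.0000, 3.7778, -0.5556, 2.4444).
‖u_3‖ = 4.5338, so e_3 = (0.0000, 0.8332, -0.1225, 0.5392).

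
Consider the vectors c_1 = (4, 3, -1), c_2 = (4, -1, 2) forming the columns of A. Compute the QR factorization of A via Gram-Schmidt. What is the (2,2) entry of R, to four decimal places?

r_{22} = 4.0430

c_1 = (4, 3, -1); ‖c_1‖ = 5.0990, so q_1 = (0.7845, 0.5883, -0.1961).
q_1·c_2 = 0.7845·4 + 0.5883·(-1) + (-0.1961)·2 = 2.1573.
u_2 = c_2 − 2.1573·q_1 = (2.3077, -2.2692, 2.4231).
r_{22} = ‖u_2‖ = 4.0430.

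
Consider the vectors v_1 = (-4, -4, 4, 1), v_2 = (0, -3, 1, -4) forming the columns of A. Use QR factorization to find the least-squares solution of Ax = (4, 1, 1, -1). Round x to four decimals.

x = (-0.4124, 0.2673)

v_1 = (-4, -4, 4, 1); ‖v_1‖ = 7.0000, so e_1 = (-0.5714, -0.5714, 0.5714, 0.1429).
e_1·v_2 = (-0.5714)·0 + (-0.5714)·(-3) + 0.5714·1 + 0.1429·(-4) = 1.7143.
u_2 = v_2 − 1.7143·e_1 = (0.9796, -2.0204, 0.0204, -4.2449).
‖u_2‖ = 4.8022, so e_2 = (0.2040, -0.4207, 0.0042, -0.8839).
Qᵀb = (-2.4286, 1.2834).
Back-substitute: x_2 = 1.2834/4.8022 = 0.2673.
x_1 = (-2.4286 − 1.7143·0.2673)/7.0000 = -0.4124.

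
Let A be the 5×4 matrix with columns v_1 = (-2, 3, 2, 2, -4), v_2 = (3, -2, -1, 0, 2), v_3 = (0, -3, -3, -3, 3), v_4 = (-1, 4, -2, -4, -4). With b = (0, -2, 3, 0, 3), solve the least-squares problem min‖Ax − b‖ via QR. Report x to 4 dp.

x = (-2.5234, -1.8807, -1.4293, -0.3986)

v_1 = (-2, 3, 2, 2, -4); ‖v_1‖ = 6.0828, so e_1 = (-0.3288, 0.4932, 0.3288, 0.3288, -0.6576).
e_1·v_2 = (-0.3288)·3 + 0.4932·(-2) + 0.3288·(-1) + 0.3288·0 + (-0.6576)·2 = -3.6168.
u_2 = v_2 + 3.6168·e_1 = (1.8108, -0.2162, 0.1892, 1.1892, -0.3784).
‖u_2‖ = 2.2179, so e_2 = (0.8165, -0.0975, 0.0853, 0.5362, -0.1706).
e_1·v_3 = (-0.3288)·0 + 0.4932·(-3) + 0.3288·(-3) + 0.3288·(-3) + (-0.6576)·3 = -5.4252; e_2·v_3 = 0.8165·0 + (-0.0975)·(-3) + 0.0853·(-3) + 0.5362·(-3) + (-0.1706)·3 = -2.0838.
u_3 = v_3 + 5.4252·e_1 + 2.0838·e_2 = (-0.0824, -0.5275, -1.0385, -0.0989, -0.9231).
‖u_3‖ = 1.4917, so e_3 = (-0.0552, -0.3536, -0.6961, -0.0663, -0.6188).
e_1·v_4 = (-0.3288)·(-1) + 0.4932·4 + 0.3288·(-2) + 0.3288·(-4) + (-0.6576)·(-4) = 2.9592; e_2·v_4 = 0.8165·(-1) + (-0.0975)·4 + 0.0853·(-2) + 0.5362·(-4) + (-0.1706)·(-4) = -2.8394; e_3·v_4 = (-0.0552)·(-1) + (-0.3536)·4 + (-0.6961)·(-2) + (-0.0663)·(-4) + (-0.6188)·(-4) = 2.7735.
u_4 = v_4 − 2.9592·e_1 + 2.8394·e_2 − 2.7735·e_3 = (2.4444, 3.2444, -0.8000, -3.2667, -0.8222).
‖u_4‖ = 5.3375, so e_4 = (0.4580, 0.6079, -0.1499, -0.6120, -0.1540).
Qᵀb = (-1.9728, -0.0609, -3.2376, -2.1275).
Back-substitute: x_4 = -2.1275/5.3375 = -0.3986.
x_3 = (-3.2376 − 2.7735·(-0.3986))/1.4917 = -1.4293.
x_2 = (-0.0609 + 2.0838·(-1.4293) + 2.8394·(-0.3986))/2.2179 = -1.8807.
x_1 = (-1.9728 + 3.6168·(-1.8807) + 5.4252·(-1.4293) − 2.9592·(-0.3986))/6.0828 = -2.5234.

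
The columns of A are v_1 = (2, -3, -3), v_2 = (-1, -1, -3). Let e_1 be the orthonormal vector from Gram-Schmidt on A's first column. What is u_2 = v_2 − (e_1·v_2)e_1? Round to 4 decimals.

u_2 = (-1.9091, 0.3636, -1.6364)

v_1 = (2, -3, -3); ‖v_1‖ = 4.6904, so e_1 = (0.4264, -0.6396, -0.6396).
e_1·v_2 = 0.4264·(-1) + (-0.6396)·(-1) + (-0.6396)·(-3) = 2.1320.
u_2 = v_2 − 2.1320·e_1 = (-1.9091, 0.3636, -1.6364).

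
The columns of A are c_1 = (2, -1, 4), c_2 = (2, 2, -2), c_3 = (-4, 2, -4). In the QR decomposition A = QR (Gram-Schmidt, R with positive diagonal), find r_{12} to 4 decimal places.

c_1 = (2, -1, 4); ‖c_1‖ = 4.5826, so e_1 = (0.4364, -0.2182, 0.8729).
r_{12} = e_1·c_2 = -1.3093.

r_{12} = -1.3093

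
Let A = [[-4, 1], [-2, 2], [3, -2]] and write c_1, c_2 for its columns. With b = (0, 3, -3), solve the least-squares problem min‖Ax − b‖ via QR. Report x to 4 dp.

x = (0.5077, 2.1231)

c_1 = (-4, -2, 3); ‖c_1‖ = 5.3852, so q_1 = (-0.7428, -0.3714, 0.5571).
q_1·c_2 = (-0.7428)·1 + (-0.3714)·2 + 0.5571·(-2) = -2.5997.
u_2 = c_2 + 2.5997·q_1 = (-0.9310, 1.0345, -0.5517).
‖u_2‖ = 1.4971, so q_2 = (-0.6219, 0.6910, -0.3685).
Qᵀb = (-2.7854, 3.1785).
Back-substitute: x_2 = 3.1785/1.4971 = 2.1231.
x_1 = (-2.7854 + 2.5997·2.1231)/5.3852 = 0.5077.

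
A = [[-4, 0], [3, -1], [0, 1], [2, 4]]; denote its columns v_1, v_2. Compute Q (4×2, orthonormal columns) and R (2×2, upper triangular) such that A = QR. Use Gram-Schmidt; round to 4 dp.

Q = [[-0.7428, 0.1666], [0.5571, -0.3665], [0.0000, 0.2416], [0.3714, 0.8829]], R = [[5.3852, 0.9285], [0.0000, 4.1398]]

e_1 = v_1/‖v_1‖ = (-4, 3, 0, 2)/5.3852 = (-0.7428, 0.5571, 0.0000, 0.3714).
r_{12} = e_1·v_2 = 0.9285.
u_2 = v_2 − 0.9285·e_1 = (0.6897, -1.5172, 1.0000, 3.6552).
‖u_2‖ = 4.1398, so e_2 = (0.1666, -0.3665, 0.2416, 0.8829).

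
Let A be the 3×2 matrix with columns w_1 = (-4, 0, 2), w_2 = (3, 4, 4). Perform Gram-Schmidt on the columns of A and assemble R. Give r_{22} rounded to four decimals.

q_1 = w_1/‖w_1‖ = (-4, 0, 2)/4.4721 = (-0.8944, 0.0000, 0.4472).
r_{12} = q_1·w_2 = -0.8944.
u_2 = w_2 + 0.8944·q_1 = (2.2000, 4.0000, 4.4000).
r_{22} = ‖u_2‖ = 6.3403.

r_{22} = 6.3403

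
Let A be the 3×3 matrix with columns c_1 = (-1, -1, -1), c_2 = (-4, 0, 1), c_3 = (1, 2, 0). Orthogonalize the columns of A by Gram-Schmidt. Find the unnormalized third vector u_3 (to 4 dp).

u_3 = (-0.2143, 1.0714, -0.8571)

c_1 = (-1, -1, -1); ‖c_1‖ = 1.7321, so q_1 = (-0.5774, -0.5774, -0.5774).
q_1·c_2 = (-0.5774)·(-4) + (-0.5774)·0 + (-0.5774)·1 = 1.7321.
u_2 = c_2 − 1.7321·q_1 = (-3.0000, 1.0000, 2.0000).
‖u_2‖ = 3.7417, so q_2 = (-0.8018, 0.2673, 0.5345).
q_1·c_3 = (-0.5774)·1 + (-0.5774)·2 + (-0.5774)·0 = -1.7321; q_2·c_3 = (-0.8018)·1 + 0.2673·2 + 0.5345·0 = -0.2673.
u_3 = c_3 + 1.7321·q_1 + 0.2673·q_2 = (-0.2143, 1.0714, -0.8571).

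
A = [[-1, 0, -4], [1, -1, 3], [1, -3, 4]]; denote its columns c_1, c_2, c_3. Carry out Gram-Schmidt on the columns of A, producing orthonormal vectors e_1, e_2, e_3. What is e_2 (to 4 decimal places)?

e_1 = c_1/‖c_1‖ = (-1, 1, 1)/1.7321 = (-0.5774, 0.5774, 0.5774).
r_{12} = e_1·c_2 = -2.3094.
u_2 = c_2 + 2.3094·e_1 = (-1.3333, 0.3333, -1.6667).
‖u_2‖ = 2.1602, so e_2 = (-0.6172, 0.1543, -0.7715).

e_2 = (-0.6172, 0.1543, -0.7715)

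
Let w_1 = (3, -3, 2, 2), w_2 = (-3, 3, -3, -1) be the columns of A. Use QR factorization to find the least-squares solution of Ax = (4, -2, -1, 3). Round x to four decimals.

w_1 = (3, -3, 2, 2); ‖w_1‖ = 5.0990, so q_1 = (0.5883, -0.5883, 0.3922, 0.3922).
q_1·w_2 = 0.5883·(-3) + (-0.5883)·3 + 0.3922·(-3) + 0.3922·(-1) = -5.0990.
u_2 = w_2 + 5.0990·q_1 = (0.0000, 0.0000, -1.0000, 1.0000).
‖u_2‖ = 1.4142, so q_2 = (0.0000, 0.0000, -0.7071, 0.7071).
Qᵀb = (4.3146, 2.8284).
Back-substitute: x_2 = 2.8284/1.4142 = 2.0000.
x_1 = (4.3146 + 5.0990·2.0000)/5.0990 = 2.8462.

x = (2.8462, 2.0000)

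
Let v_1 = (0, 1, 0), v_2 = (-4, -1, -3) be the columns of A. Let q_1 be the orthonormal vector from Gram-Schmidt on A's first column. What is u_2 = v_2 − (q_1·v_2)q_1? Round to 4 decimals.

v_1 = (0, 1, 0); ‖v_1‖ = 1.0000, so q_1 = (0.0000, 1.0000, 0.0000).
q_1·v_2 = 0.0000·(-4) + 1.0000·(-1) + 0.0000·(-3) = -1.0000.
u_2 = v_2 + 1.0000·q_1 = (-4.0000, 0.0000, -3.0000).

u_2 = (-4.0000, 0.0000, -3.0000)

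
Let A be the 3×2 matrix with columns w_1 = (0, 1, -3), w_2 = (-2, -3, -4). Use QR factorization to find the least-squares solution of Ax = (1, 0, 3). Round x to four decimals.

x = (-0.6459, -0.2823)

e_1 = w_1/‖w_1‖ = (0, 1, -3)/3.1623 = (0.0000, 0.3162, -0.9487).
r_{12} = e_1·w_2 = 2.8460.
u_2 = w_2 − 2.8460·e_1 = (-2.0000, -3.9000, -1.3000).
‖u_2‖ = 4.5717, so e_2 = (-0.4375, -0.8531, -0.2844).
Qᵀb = (-2.8460, -1.2906).
Back-substitute: x_2 = -1.2906/4.5717 = -0.2823.
x_1 = (-2.8460 − 2.8460·(-0.2823))/3.1623 = -0.6459.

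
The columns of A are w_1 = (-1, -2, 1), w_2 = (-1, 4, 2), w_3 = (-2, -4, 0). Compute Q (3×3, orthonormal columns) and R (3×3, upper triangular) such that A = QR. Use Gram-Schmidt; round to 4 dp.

e_1 = w_1/‖w_1‖ = (-1, -2, 1)/2.4495 = (-0.4082, -0.8165, 0.4082).
r_{12} = e_1·w_2 = -2.0412.
u_2 = w_2 + 2.0412·e_1 = (-1.8333, 2.3333, 2.8333).
‖u_2‖ = 4.1028, so e_2 = (-0.4468, 0.5687, 0.6906).
r_{13} = e_1·w_3 = 4.0825; r_{23} = e_2·w_3 = -1.3812.
u_3 = w_3 − 4.0825·e_1 + 1.3812·e_2 = (-0.9505, 0.1188, -0.7129).
‖u_3‖ = 1.1940, so e_3 = (-0.7960, 0.0995, -0.5970).

Q = [[-0.4082, -0.4468, -0.7960], [-0.8165, 0.5687, 0.0995], [0.4082, 0.6906, -0.5970]], R = [[2.4495, -2.0412, 4.0825], [0.0000, 4.1028, -1.3812], [0.0000, 0.0000, 1.1940]]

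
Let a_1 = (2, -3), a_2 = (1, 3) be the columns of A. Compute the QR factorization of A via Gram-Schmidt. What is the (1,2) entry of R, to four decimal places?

a_1 = (2, -3); ‖a_1‖ = 3.6056, so q_1 = (0.5547, -0.8321).
r_{12} = q_1·a_2 = -1.9415.

r_{12} = -1.9415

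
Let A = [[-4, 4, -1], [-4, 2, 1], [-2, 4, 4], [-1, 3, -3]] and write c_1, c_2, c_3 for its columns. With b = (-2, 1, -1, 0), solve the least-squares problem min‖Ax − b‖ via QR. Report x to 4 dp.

x = (-0.1822, -0.3636, -0.0035)

c_1 = (-4, -4, -2, -1); ‖c_1‖ = 6.0828, so e_1 = (-0.6576, -0.6576, -0.3288, -0.1644).
e_1·c_2 = (-0.6576)·4 + (-0.6576)·2 + (-0.3288)·4 + (-0.1644)·3 = -5.7540.
u_2 = c_2 + 5.7540·e_1 = (0.2162, -1.7838, 2.1081, 2.0541).
‖u_2‖ = 3.4485, so e_2 = (0.0627, -0.5173, 0.6113, 0.5956).
e_1·c_3 = (-0.6576)·(-1) + (-0.6576)·1 + (-0.3288)·4 + (-0.1644)·(-3) = -0.8220; e_2·c_3 = 0.0627·(-1) + (-0.5173)·1 + 0.6113·4 + 0.5956·(-3) = 0.0784.
u_3 = c_3 + 0.8220·e_1 − 0.0784·e_2 = (-1.5455, 0.5000, 3.6818, -3.1818).
‖u_3‖ = 5.1301, so e_3 = (-0.3013, 0.0975, 0.7177, -0.6202).
Qᵀb = (0.9864, -1.2540, -0.0177).
Back-substitute: x_3 = -0.0177/5.1301 = -0.0035.
x_2 = (-1.2540 − 0.0784·(-0.0035))/3.4485 = -0.3636.
x_1 = (0.9864 + 5.7540·(-0.3636) + 0.8220·(-0.0035))/6.0828 = -0.1822.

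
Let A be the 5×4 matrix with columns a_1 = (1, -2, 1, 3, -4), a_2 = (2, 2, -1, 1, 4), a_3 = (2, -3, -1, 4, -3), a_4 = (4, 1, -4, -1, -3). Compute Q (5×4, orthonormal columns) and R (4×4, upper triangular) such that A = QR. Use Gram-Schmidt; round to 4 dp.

a_1 = (1, -2, 1, 3, -4); ‖a_1‖ = 5.5678, so e_1 = (0.1796, -0.3592, 0.1796, 0.5388, -0.7184).
e_1·a_2 = 0.1796·2 + (-0.3592)·2 + 0.1796·(-1) + 0.5388·1 + (-0.7184)·4 = -2.8737.
u_2 = a_2 + 2.8737·e_1 = (2.5161, 0.9677, -0.4839, 2.5484, 1.9355).
‖u_2‖ = 4.2121, so e_2 = (0.5974, 0.2298, -0.1149, 0.6050, 0.4595).
e_1·a_3 = 0.1796·2 + (-0.3592)·(-3) + 0.1796·(-1) + 0.5388·4 + (-0.7184)·(-3) = 5.5678; e_2·a_3 = 0.5974·2 + 0.2298·(-3) + (-0.1149)·(-1) + 0.6050·4 + 0.4595·(-3) = 1.6619.
u_3 = a_3 − 5.5678·e_1 − 1.6619·e_2 = (0.0073, -1.3818, -1.8091, -0.0055, 0.2364).
‖u_3‖ = 2.2887, so e_3 = (0.0032, -0.6038, -0.7904, -0.0024, 0.1033).
e_1·a_4 = 0.1796·4 + (-0.3592)·1 + 0.1796·(-4) + 0.5388·(-1) + (-0.7184)·(-3) = 1.2572; e_2·a_4 = 0.5974·4 + 0.2298·1 + (-0.1149)·(-4) + 0.6050·(-1) + 0.4595·(-3) = 1.0952; e_3·a_4 = 0.0032·4 + (-0.6038)·1 + (-0.7904)·(-4) + (-0.0024)·(-1) + 0.1033·(-3) = 2.2633.
u_4 = a_4 − 1.2572·e_1 − 1.0952·e_2 − 2.2633·e_3 = (3.1128, 2.5665, -2.3110, -2.3346, -2.8337).
‖u_4‖ = 5.9243, so e_4 = (0.5254, 0.4332, -0.3901, -0.3941, -0.4783).

Q = [[0.1796, 0.5974, 0.0032, 0.5254], [-0.3592, 0.2298, -0.6038, 0.4332], [0.1796, -0.1149, -0.7904, -0.3901], [0.5388, 0.6050, -0.0024, -0.3941], [-0.7184, 0.4595, 0.1033, -0.4783]], R = [[5.5678, -2.8737, 5.5678, 1.2572], [0.0000, 4.2121, 1.6619, 1.0952], [0.0000, 0.0000, 2.2887, 2.2633], [0.0000, 0.0000, 0.0000, 5.9243]]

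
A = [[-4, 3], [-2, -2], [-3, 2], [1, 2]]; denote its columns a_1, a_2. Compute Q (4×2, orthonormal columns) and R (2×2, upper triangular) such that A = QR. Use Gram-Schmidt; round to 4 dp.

Q = [[-0.7303, 0.3478], [-0.3651, -0.6957], [-0.5477, 0.1988], [0.1826, 0.5963]], R = [[5.4772, -2.1909], [0.0000, 4.0249]]

a_1 = (-4, -2, -3, 1); ‖a_1‖ = 5.4772, so q_1 = (-0.7303, -0.3651, -0.5477, 0.1826).
q_1·a_2 = (-0.7303)·3 + (-0.3651)·(-2) + (-0.5477)·2 + 0.1826·2 = -2.1909.
u_2 = a_2 + 2.1909·q_1 = (1.4000, -2.8000, 0.8000, 2.4000).
‖u_2‖ = 4.0249, so q_2 = (0.3478, -0.6957, 0.1988, 0.5963).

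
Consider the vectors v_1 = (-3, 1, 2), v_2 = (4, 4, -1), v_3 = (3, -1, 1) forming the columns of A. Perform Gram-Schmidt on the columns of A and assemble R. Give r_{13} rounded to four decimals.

r_{13} = -2.1381

q_1 = v_1/‖v_1‖ = (-3, 1, 2)/3.7417 = (-0.8018, 0.2673, 0.5345).
r_{13} = q_1·v_3 = -2.1381.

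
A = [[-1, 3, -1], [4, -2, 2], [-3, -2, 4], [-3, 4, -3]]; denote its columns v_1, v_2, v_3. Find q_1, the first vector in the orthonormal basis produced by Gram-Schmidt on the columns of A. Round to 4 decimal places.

q_1 = (-0.1690, 0.6761, -0.5071, -0.5071)

q_1 = v_1/‖v_1‖ = (-1, 4, -3, -3)/5.9161 = (-0.1690, 0.6761, -0.5071, -0.5071).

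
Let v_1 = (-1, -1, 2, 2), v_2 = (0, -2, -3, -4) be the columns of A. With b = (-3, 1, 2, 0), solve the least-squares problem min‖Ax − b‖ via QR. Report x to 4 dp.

q_1 = v_1/‖v_1‖ = (-1, -1, 2, 2)/3.1623 = (-0.3162, -0.3162, 0.6325, 0.6325).
r_{12} = q_1·v_2 = -3.7947.
u_2 = v_2 + 3.7947·q_1 = (-1.2000, -3.2000, -0.6000, -1.6000).
‖u_2‖ = 3.8210, so q_2 = (-0.3141, -0.8375, -0.1570, -0.4187).
Qᵀb = (1.8974, -0.2094).
Back-substitute: x_2 = -0.2094/3.8210 = -0.0548.
x_1 = (1.8974 + 3.7947·(-0.0548))/3.1623 = 0.5342.

x = (0.5342, -0.0548)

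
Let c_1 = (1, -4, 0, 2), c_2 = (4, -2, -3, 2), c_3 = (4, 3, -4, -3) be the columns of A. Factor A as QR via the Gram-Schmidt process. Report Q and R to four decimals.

Q = [[0.2182, 0.7098, 0.2029], [-0.8729, 0.2297, -0.3960], [0.0000, -0.6576, -0.0611], [0.4364, 0.1044, -0.8935]], R = [[4.5826, 3.4915, -3.0551], [0.0000, 4.5617, 5.8457], [0.0000, 0.0000, 2.5484]]

c_1 = (1, -4, 0, 2); ‖c_1‖ = 4.5826, so e_1 = (0.2182, -0.8729, 0.0000, 0.4364).
e_1·c_2 = 0.2182·4 + (-0.8729)·(-2) + 0.0000·(-3) + 0.4364·2 = 3.4915.
u_2 = c_2 − 3.4915·e_1 = (3.2381, 1.0476, -3.0000, 0.4762).
‖u_2‖ = 4.5617, so e_2 = (0.7098, 0.2297, -0.6576, 0.1044).
e_1·c_3 = 0.2182·4 + (-0.8729)·3 + 0.0000·(-4) + 0.4364·(-3) = -3.0551; e_2·c_3 = 0.7098·4 + 0.2297·3 + (-0.6576)·(-4) + 0.1044·(-3) = 5.8457.
u_3 = c_3 + 3.0551·e_1 − 5.8457·e_2 = (0.5172, -1.0092, -0.1556, -2.2769).
‖u_3‖ = 2.5484, so e_3 = (0.2029, -0.3960, -0.0611, -0.8935).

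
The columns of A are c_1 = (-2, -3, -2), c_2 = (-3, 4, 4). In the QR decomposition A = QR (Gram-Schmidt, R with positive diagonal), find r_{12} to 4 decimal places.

c_1 = (-2, -3, -2); ‖c_1‖ = 4.1231, so q_1 = (-0.4851, -0.7276, -0.4851).
r_{12} = q_1·c_2 = -3.3955.

r_{12} = -3.3955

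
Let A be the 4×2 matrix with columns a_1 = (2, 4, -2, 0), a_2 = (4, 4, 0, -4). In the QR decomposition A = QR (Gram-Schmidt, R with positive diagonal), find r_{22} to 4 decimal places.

r_{22} = 4.8990

a_1 = (2, 4, -2, 0); ‖a_1‖ = 4.8990, so q_1 = (0.4082, 0.8165, -0.4082, 0.0000).
q_1·a_2 = 0.4082·4 + 0.8165·4 + (-0.4082)·0 + 0.0000·(-4) = 4.8990.
u_2 = a_2 − 4.8990·q_1 = (2.0000, 0.0000, 2.0000, -4.0000).
r_{22} = ‖u_2‖ = 4.8990.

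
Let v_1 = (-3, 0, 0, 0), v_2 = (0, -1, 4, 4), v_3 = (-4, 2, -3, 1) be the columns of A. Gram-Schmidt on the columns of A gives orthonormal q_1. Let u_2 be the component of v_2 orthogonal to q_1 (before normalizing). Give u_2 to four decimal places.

v_1 = (-3, 0, 0, 0); ‖v_1‖ = 3.0000, so q_1 = (-1.0000, 0.0000, 0.0000, 0.0000).
q_1·v_2 = (-1.0000)·0 + 0.0000·(-1) + 0.0000·4 + 0.0000·4 = 0.0000.
u_2 = v_2 + 0.0000·q_1 = (0.0000, -1.0000, 4.0000, 4.0000).

u_2 = (0.0000, -1.0000, 4.0000, 4.0000)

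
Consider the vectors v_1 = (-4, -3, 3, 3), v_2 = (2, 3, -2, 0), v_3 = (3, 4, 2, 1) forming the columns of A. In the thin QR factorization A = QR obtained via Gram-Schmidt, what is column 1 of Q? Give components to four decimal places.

e_1 = v_1/‖v_1‖ = (-4, -3, 3, 3)/6.5574 = (-0.6100, -0.4575, 0.4575, 0.4575).

e_1 = (-0.6100, -0.4575, 0.4575, 0.4575)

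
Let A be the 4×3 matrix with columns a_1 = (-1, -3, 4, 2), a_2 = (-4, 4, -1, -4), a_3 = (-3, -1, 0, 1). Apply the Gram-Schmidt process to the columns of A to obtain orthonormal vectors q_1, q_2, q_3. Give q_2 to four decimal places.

a_1 = (-1, -3, 4, 2); ‖a_1‖ = 5.4772, so q_1 = (-0.1826, -0.5477, 0.7303, 0.3651).
q_1·a_2 = (-0.1826)·(-4) + (-0.5477)·4 + 0.7303·(-1) + 0.3651·(-4) = -3.6515.
u_2 = a_2 + 3.6515·q_1 = (-4.6667, 2.0000, 1.6667, -2.6667).
‖u_2‖ = 5.9722, so q_2 = (-0.7814, 0.3349, 0.2791, -0.4465).

q_2 = (-0.7814, 0.3349, 0.2791, -0.4465)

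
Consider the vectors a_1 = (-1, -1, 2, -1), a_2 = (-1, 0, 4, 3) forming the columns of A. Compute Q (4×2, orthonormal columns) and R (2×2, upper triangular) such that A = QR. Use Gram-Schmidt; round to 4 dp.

a_1 = (-1, -1, 2, -1); ‖a_1‖ = 2.6458, so q_1 = (-0.3780, -0.3780, 0.7559, -0.3780).
q_1·a_2 = (-0.3780)·(-1) + (-0.3780)·0 + 0.7559·4 + (-0.3780)·3 = 2.2678.
u_2 = a_2 − 2.2678·q_1 = (-0.1429, 0.8571, 2.2857, 3.8571).
‖u_2‖ = 4.5670, so q_2 = (-0.0313, 0.1877, 0.5005, 0.8446).

Q = [[-0.3780, -0.0313], [-0.3780, 0.1877], [0.7559, 0.5005], [-0.3780, 0.8446]], R = [[2.6458, 2.2678], [0.0000, 4.5670]]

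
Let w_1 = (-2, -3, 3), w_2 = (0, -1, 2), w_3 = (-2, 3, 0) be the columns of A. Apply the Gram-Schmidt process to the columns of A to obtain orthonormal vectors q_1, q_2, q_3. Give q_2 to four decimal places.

w_1 = (-2, -3, 3); ‖w_1‖ = 4.6904, so q_1 = (-0.4264, -0.6396, 0.6396).
q_1·w_2 = (-0.4264)·0 + (-0.6396)·(-1) + 0.6396·2 = 1.9188.
u_2 = w_2 − 1.9188·q_1 = (0.8182, 0.2273, 0.7727).
‖u_2‖ = 1.1481, so q_2 = (0.7126, 0.1980, 0.6730).

q_2 = (0.7126, 0.1980, 0.6730)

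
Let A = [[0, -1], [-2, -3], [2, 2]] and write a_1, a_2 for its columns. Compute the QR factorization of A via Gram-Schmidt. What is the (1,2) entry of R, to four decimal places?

a_1 = (0, -2, 2); ‖a_1‖ = 2.8284, so q_1 = (0.0000, -0.7071, 0.7071).
r_{12} = q_1·a_2 = 3.5355.

r_{12} = 3.5355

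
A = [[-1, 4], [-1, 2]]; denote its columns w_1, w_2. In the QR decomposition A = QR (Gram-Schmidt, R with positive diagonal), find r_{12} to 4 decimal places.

r_{12} = -4.2426

e_1 = w_1/‖w_1‖ = (-1, -1)/1.4142 = (-0.7071, -0.7071).
r_{12} = e_1·w_2 = -4.2426.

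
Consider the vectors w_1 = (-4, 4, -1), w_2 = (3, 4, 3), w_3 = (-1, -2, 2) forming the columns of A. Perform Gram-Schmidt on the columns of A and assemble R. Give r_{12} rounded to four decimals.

r_{12} = 0.1741

e_1 = w_1/‖w_1‖ = (-4, 4, -1)/5.7446 = (-0.6963, 0.6963, -0.1741).
r_{12} = e_1·w_2 = 0.1741.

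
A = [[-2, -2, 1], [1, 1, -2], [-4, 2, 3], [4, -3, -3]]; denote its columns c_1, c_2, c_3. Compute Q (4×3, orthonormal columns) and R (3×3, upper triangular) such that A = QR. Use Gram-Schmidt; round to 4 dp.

Q = [[-0.3288, -0.8142, -0.4445], [0.1644, 0.4071, -0.8957], [-0.6576, 0.1096, -0.0118], [0.6576, -0.3993, -0.0101]], R = [[6.0828, -2.4660, -4.6032], [0.0000, 3.4524, -0.1018], [0.0000, 0.0000, 1.3418]]

c_1 = (-2, 1, -4, 4); ‖c_1‖ = 6.0828, so q_1 = (-0.3288, 0.1644, -0.6576, 0.6576).
q_1·c_2 = (-0.3288)·(-2) + 0.1644·1 + (-0.6576)·2 + 0.6576·(-3) = -2.4660.
u_2 = c_2 + 2.4660·q_1 = (-2.8108, 1.4054, 0.3784, -1.3784).
‖u_2‖ = 3.4524, so q_2 = (-0.8142, 0.4071, 0.1096, -0.3993).
q_1·c_3 = (-0.3288)·1 + 0.1644·(-2) + (-0.6576)·3 + 0.6576·(-3) = -4.6032; q_2·c_3 = (-0.8142)·1 + 0.4071·(-2) + 0.1096·3 + (-0.3993)·(-3) = -0.1018.
u_3 = c_3 + 4.6032·q_1 + 0.1018·q_2 = (-0.5964, -1.2018, -0.0159, -0.0136).
‖u_3‖ = 1.3418, so q_3 = (-0.4445, -0.8957, -0.0118, -0.0101).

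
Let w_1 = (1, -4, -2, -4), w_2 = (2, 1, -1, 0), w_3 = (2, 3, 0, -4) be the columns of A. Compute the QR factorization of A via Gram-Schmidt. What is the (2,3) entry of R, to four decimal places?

r_{23} = 2.8577

w_1 = (1, -4, -2, -4); ‖w_1‖ = 6.0828, so e_1 = (0.1644, -0.6576, -0.3288, -0.6576).
e_1·w_2 = 0.1644·2 + (-0.6576)·1 + (-0.3288)·(-1) + (-0.6576)·0 = 0.0000.
u_2 = w_2 + 0.0000·e_1 = (2.0000, 1.0000, -1.0000, 0.0000).
‖u_2‖ = 2.4495, so e_2 = (0.8165, 0.4082, -0.4082, 0.0000).
r_{23} = e_2·w_3 = 2.8577.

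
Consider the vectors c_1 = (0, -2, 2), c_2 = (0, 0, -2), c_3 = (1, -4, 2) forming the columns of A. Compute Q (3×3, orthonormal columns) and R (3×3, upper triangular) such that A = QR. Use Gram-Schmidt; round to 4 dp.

Q = [[0.0000, 0.0000, 1.0000], [-0.7071, -0.7071, 0.0000], [0.7071, -0.7071, 0.0000]], R = [[2.8284, -1.4142, 4.2426], [0.0000, 1.4142, 1.4142], [0.0000, 0.0000, 1.0000]]

e_1 = c_1/‖c_1‖ = (0, -2, 2)/2.8284 = (0.0000, -0.7071, 0.7071).
r_{12} = e_1·c_2 = -1.4142.
u_2 = c_2 + 1.4142·e_1 = (0.0000, -1.0000, -1.0000).
‖u_2‖ = 1.4142, so e_2 = (0.0000, -0.7071, -0.7071).
r_{13} = e_1·c_3 = 4.2426; r_{23} = e_2·c_3 = 1.4142.
u_3 = c_3 − 4.2426·e_1 − 1.4142·e_2 = (1.0000, 0.0000, 0.0000).
‖u_3‖ = 1.0000, so e_3 = (1.0000, 0.0000, 0.0000).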